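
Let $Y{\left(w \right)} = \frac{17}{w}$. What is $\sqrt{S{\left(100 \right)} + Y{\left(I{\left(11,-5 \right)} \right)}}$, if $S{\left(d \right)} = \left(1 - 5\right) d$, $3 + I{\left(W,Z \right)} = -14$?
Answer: $i \sqrt{401} \approx 20.025 i$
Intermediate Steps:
$I{\left(W,Z \right)} = -17$ ($I{\left(W,Z \right)} = -3 - 14 = -17$)
$S{\left(d \right)} = - 4 d$
$\sqrt{S{\left(100 \right)} + Y{\left(I{\left(11,-5 \right)} \right)}} = \sqrt{\left(-4\right) 100 + \frac{17}{-17}} = \sqrt{-400 + 17 \left(- \frac{1}{17}\right)} = \sqrt{-400 - 1} = \sqrt{-401} = i \sqrt{401}$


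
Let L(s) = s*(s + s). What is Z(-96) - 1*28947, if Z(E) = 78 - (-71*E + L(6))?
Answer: -35757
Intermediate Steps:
L(s) = 2*s² (L(s) = s*(2*s) = 2*s²)
Z(E) = 6 + 71*E (Z(E) = 78 - (-71*E + 2*6²) = 78 - (-71*E + 2*36) = 78 - (-71*E + 72) = 78 - (72 - 71*E) = 78 + (-72 + 71*E) = 6 + 71*E)
Z(-96) - 1*28947 = (6 + 71*(-96)) - 1*28947 = (6 - 6816) - 28947 = -6810 - 28947 = -35757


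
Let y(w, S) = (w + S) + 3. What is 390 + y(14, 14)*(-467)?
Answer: -14087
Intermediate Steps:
y(w, S) = 3 + S + w (y(w, S) = (S + w) + 3 = 3 + S + w)
390 + y(14, 14)*(-467) = 390 + (3 + 14 + 14)*(-467) = 390 + 31*(-467) = 390 - 14477 = -14087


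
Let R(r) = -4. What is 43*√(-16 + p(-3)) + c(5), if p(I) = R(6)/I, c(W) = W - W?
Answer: 86*I*√33/3 ≈ 164.68*I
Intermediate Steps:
c(W) = 0
p(I) = -4/I
43*√(-16 + p(-3)) + c(5) = 43*√(-16 - 4/(-3)) + 0 = 43*√(-16 - 4*(-⅓)) + 0 = 43*√(-16 + 4/3) + 0 = 43*√(-44/3) + 0 = 43*(2*I*√33/3) + 0 = 86*I*√33/3 + 0 = 86*I*√33/3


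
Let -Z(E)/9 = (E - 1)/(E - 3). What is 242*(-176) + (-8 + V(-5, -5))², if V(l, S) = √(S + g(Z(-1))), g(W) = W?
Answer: -42592 + (16 - I*√38)²/4 ≈ -42538.0 - 49.315*I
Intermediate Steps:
Z(E) = -9*(-1 + E)/(-3 + E) (Z(E) = -9*(E - 1)/(E - 3) = -9*(-1 + E)/(-3 + E))
V(l, S) = √(-9/2 + S) (V(l, S) = √(S + 9*(1 - 1*(-1))/(-3 - 1)) = √(S + 9*(1 + 1)/(-4)) = √(S + 9*(-¼)*2) = √(S - 9/2) = √(-9/2 + S))
242*(-176) + (-8 + V(-5, -5))² = 242*(-176) + (-8 + √(-18 + 4*(-5))/2)² = -42592 + (-8 + √(-18 - 20)/2)² = -42592 + (-8 + √(-38)/2)² = -42592 + (-8 + (I*√38)/2)² = -42592 + (-8 + I*√38/2)²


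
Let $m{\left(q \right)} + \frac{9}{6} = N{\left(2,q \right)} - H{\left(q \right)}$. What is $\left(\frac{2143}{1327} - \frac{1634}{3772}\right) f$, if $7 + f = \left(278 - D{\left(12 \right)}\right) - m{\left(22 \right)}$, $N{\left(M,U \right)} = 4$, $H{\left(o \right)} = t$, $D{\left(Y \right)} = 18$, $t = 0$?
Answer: $\frac{1481727039}{5005444} \approx 296.02$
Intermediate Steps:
$H{\left(o \right)} = 0$
$m{\left(q \right)} = \frac{5}{2}$ ($m{\left(q \right)} = - \frac{3}{2} + \left(4 - 0\right) = - \frac{3}{2} + \left(4 + 0\right) = - \frac{3}{2} + 4 = \frac{5}{2}$)
$f = \frac{501}{2}$ ($f = -7 + \left(\left(278 - 18\right) - \frac{5}{2}\right) = -7 + \left(260 - \frac{5}{2}\right) = -7 + \frac{515}{2} = \frac{501}{2} \approx 250.5$)
$\left(\frac{2143}{1327} - \frac{1634}{3772}\right) f = \left(\frac{2143}{1327} - \frac{1634}{3772}\right) \frac{501}{2} = \left(2143 \cdot \frac{1}{1327} - \frac{817}{1886}\right) \frac{501}{2} = \left(\frac{2143}{1327} - \frac{817}{1886}\right) \frac{501}{2} = \frac{2957539}{2502722} \cdot \frac{501}{2} = \frac{1481727039}{5005444}$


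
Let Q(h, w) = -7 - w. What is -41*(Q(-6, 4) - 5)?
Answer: 656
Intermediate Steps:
-41*(Q(-6, 4) - 5) = -41*((-7 - 1*4) - 5) = -41*((-7 - 4) - 5) = -41*(-11 - 5) = -41*(-16) = 656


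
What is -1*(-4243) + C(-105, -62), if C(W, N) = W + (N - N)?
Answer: 4138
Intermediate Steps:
C(W, N) = W (C(W, N) = W + 0 = W)
-1*(-4243) + C(-105, -62) = -1*(-4243) - 105 = 4243 - 105 = 4138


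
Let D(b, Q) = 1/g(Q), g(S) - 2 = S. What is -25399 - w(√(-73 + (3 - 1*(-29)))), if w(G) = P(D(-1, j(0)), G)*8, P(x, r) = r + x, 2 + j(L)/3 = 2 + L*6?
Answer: -25403 - 8*I*√41 ≈ -25403.0 - 51.225*I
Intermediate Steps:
j(L) = 18*L (j(L) = -6 + 3*(2 + L*6) = -6 + 3*(2 + 6*L) = -6 + (6 + 18*L) = 18*L)
g(S) = 2 + S
D(b, Q) = 1/(2 + Q)
w(G) = 4 + 8*G (w(G) = (G + 1/(2 + 18*0))*8 = (G + 1/(2 + 0))*8 = (G + 1/2)*8 = (G + ½)*8 = (½ + G)*8 = 4 + 8*G)
-25399 - w(√(-73 + (3 - 1*(-29)))) = -25399 - (4 + 8*√(-73 + (3 - 1*(-29)))) = -25399 - (4 + 8*√(-73 + (3 + 29))) = -25399 - (4 + 8*√(-73 + 32)) = -25399 - (4 + 8*√(-41)) = -25399 - (4 + 8*(I*√41)) = -25399 - (4 + 8*I*√41) = -25399 + (-4 - 8*I*√41) = -25403 - 8*I*√41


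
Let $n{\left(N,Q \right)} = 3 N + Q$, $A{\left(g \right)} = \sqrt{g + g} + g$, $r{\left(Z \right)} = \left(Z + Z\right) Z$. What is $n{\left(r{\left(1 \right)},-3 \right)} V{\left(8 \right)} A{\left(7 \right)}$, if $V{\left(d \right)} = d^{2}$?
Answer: $1344 + 192 \sqrt{14} \approx 2062.4$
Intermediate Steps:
$r{\left(Z \right)} = 2 Z^{2}$ ($r{\left(Z \right)} = 2 Z Z = 2 Z^{2}$)
$A{\left(g \right)} = g + \sqrt{2} \sqrt{g}$ ($A{\left(g \right)} = \sqrt{2 g} + g = \sqrt{2} \sqrt{g} + g = g + \sqrt{2} \sqrt{g}$)
$n{\left(N,Q \right)} = Q + 3 N$
$n{\left(r{\left(1 \right)},-3 \right)} V{\left(8 \right)} A{\left(7 \right)} = \left(-3 + 3 \cdot 2 \cdot 1^{2}\right) 8^{2} \left(7 + \sqrt{2} \sqrt{7}\right) = \left(-3 + 3 \cdot 2 \cdot 1\right) 64 \left(7 + \sqrt{14}\right) = \left(-3 + 3 \cdot 2\right) \left(448 + 64 \sqrt{14}\right) = \left(-3 + 6\right) \left(448 + 64 \sqrt{14}\right) = 3 \left(448 + 64 \sqrt{14}\right) = 1344 + 192 \sqrt{14}$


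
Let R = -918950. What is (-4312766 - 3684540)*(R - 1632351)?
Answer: 20403534795106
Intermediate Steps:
(-4312766 - 3684540)*(R - 1632351) = (-4312766 - 3684540)*(-918950 - 1632351) = -7997306*(-2551301) = 20403534795106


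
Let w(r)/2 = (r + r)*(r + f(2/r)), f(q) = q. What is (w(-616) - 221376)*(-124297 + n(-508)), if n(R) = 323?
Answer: -160726836144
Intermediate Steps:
w(r) = 4*r*(r + 2/r) (w(r) = 2*((r + r)*(r + 2/r)) = 2*((2*r)*(r + 2/r)) = 2*(2*r*(r + 2/r)) = 4*r*(r + 2/r))
(w(-616) - 221376)*(-124297 + n(-508)) = ((8 + 4*(-616)**2) - 221376)*(-124297 + 323) = ((8 + 4*379456) - 221376)*(-123974) = ((8 + 1517824) - 221376)*(-123974) = (1517832 - 221376)*(-123974) = 1296456*(-123974) = -160726836144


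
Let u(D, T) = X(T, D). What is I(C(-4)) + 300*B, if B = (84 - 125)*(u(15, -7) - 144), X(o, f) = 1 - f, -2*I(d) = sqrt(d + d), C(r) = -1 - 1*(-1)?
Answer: 1943400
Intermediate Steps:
C(r) = 0 (C(r) = -1 + 1 = 0)
I(d) = -sqrt(2)*sqrt(d)/2 (I(d) = -sqrt(d + d)/2 = -sqrt(2)*sqrt(d)/2)
u(D, T) = 1 - D
B = 6478 (B = (84 - 125)*((1 - 1*15) - 144) = -41*((1 - 15) - 144) = -41*(-14 - 144) = -41*(-158) = 6478)
I(C(-4)) + 300*B = -sqrt(2)*sqrt(0)/2 + 300*6478 = -1/2*sqrt(2)*0 + 1943400 = 0 + 1943400 = 1943400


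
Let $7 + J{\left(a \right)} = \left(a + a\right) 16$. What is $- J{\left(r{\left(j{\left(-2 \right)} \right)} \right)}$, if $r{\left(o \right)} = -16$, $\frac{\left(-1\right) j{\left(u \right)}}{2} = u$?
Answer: $519$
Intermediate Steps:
$j{\left(u \right)} = - 2 u$
$J{\left(a \right)} = -7 + 32 a$ ($J{\left(a \right)} = -7 + \left(a + a\right) 16 = -7 + 2 a 16 = -7 + 32 a$)
$- J{\left(r{\left(j{\left(-2 \right)} \right)} \right)} = - (-7 + 32 \left(-16\right)) = - (-7 - 512) = \left(-1\right) \left(-519\right) = 519$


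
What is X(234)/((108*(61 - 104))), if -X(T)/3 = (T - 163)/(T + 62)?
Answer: 71/458208 ≈ 0.00015495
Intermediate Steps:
X(T) = -3*(-163 + T)/(62 + T) (X(T) = -3*(T - 163)/(T + 62) = -3*(-163 + T)/(62 + T))
X(234)/((108*(61 - 104))) = (3*(163 - 1*234)/(62 + 234))/((108*(61 - 104))) = (3*(163 - 234)/296)/((108*(-43))) = (3*(1/296)*(-71))/(-4644) = -213/296*(-1/4644) = 71/458208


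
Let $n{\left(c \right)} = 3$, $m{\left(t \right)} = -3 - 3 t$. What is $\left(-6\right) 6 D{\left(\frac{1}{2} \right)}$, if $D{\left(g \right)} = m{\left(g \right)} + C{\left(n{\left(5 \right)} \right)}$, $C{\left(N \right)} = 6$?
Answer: $-54$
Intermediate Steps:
$D{\left(g \right)} = 3 - 3 g$ ($D{\left(g \right)} = \left(-3 - 3 g\right) + 6 = 3 - 3 g$)
$\left(-6\right) 6 D{\left(\frac{1}{2} \right)} = \left(-6\right) 6 \left(3 - \frac{3}{2}\right) = - 36 \left(3 - \frac{3}{2}\right) = \left(-36\right) \frac{3}{2} = -54$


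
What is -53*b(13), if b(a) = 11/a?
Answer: -583/13 ≈ -44.846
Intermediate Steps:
-53*b(13) = -583/13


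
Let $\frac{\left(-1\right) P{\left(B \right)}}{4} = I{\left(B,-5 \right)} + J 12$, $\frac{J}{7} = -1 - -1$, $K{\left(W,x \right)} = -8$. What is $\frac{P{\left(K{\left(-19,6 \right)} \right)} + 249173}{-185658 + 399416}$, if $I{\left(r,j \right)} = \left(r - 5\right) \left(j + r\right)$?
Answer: $\frac{248497}{213758} \approx 1.1625$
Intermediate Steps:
$I{\left(r,j \right)} = \left(-5 + r\right) \left(j + r\right)$
$J = 0$ ($J = 7 \left(-1 - -1\right) = 7 \left(-1 + 1\right) = 7 \cdot 0 = 0$)
$P{\left(B \right)} = -100 - 4 B^{2} + 40 B$ ($P{\left(B \right)} = - 4 \left(\left(B^{2} - -25 - 5 B - 5 B\right) + 0 \cdot 12\right) = - 4 \left(\left(B^{2} + 25 - 5 B - 5 B\right) + 0\right) = - 4 \left(\left(25 + B^{2} - 10 B\right) + 0\right) = - 4 \left(25 + B^{2} - 10 B\right) = -100 - 4 B^{2} + 40 B$)
$\frac{P{\left(K{\left(-19,6 \right)} \right)} + 249173}{-185658 + 399416} = \frac{\left(-100 - 4 \left(-8\right)^{2} + 40 \left(-8\right)\right) + 249173}{-185658 + 399416} = \frac{\left(-100 - 256 - 320\right) + 249173}{213758} = \left(\left(-100 - 256 - 320\right) + 249173\right) \frac{1}{213758} = \left(-676 + 249173\right) \frac{1}{213758} = 248497 \cdot \frac{1}{213758} = \frac{248497}{213758}$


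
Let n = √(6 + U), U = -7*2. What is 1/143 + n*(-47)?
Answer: 1/143 - 94*I*√2 ≈ 0.006993 - 132.94*I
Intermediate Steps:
U = -14
n = 2*I*√2 (n = √(6 - 14) = √(-8) = 2*I*√2 ≈ 2.8284*I)
1/143 + n*(-47) = 1/143 + (2*I*√2)*(-47) = 1/143 - 94*I*√2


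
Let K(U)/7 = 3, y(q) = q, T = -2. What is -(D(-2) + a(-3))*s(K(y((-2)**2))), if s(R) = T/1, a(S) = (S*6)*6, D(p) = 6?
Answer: -204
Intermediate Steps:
a(S) = 36*S (a(S) = (6*S)*6 = 36*S)
K(U) = 21 (K(U) = 7*3 = 21)
s(R) = -2 (s(R) = -2/1 = -2*1 = -2)
-(D(-2) + a(-3))*s(K(y((-2)**2))) = -(6 + 36*(-3))*(-2) = -(6 - 108)*(-2) = -(-102)*(-2) = -1*204 = -204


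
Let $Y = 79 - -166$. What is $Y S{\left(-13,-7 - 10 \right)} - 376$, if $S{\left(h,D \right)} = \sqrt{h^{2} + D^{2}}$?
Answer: $-376 + 245 \sqrt{458} \approx 4867.2$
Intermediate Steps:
$S{\left(h,D \right)} = \sqrt{D^{2} + h^{2}}$
$Y = 245$ ($Y = 79 + 166 = 245$)
$Y S{\left(-13,-7 - 10 \right)} - 376 = 245 \sqrt{\left(-7 - 10\right)^{2} + \left(-13\right)^{2}} - 376 = 245 \sqrt{\left(-17\right)^{2} + 169} - 376 = 245 \sqrt{289 + 169} - 376 = 245 \sqrt{458} - 376 = -376 + 245 \sqrt{458}$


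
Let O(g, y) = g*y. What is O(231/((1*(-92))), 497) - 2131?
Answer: -310859/92 ≈ -3378.9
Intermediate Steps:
O(231/((1*(-92))), 497) - 2131 = (231/((1*(-92))))*497 - 2131 = (231/(-92))*497 - 2131 = (231*(-1/92))*497 - 2131 = -231/92*497 - 2131 = -114807/92 - 2131 = -310859/92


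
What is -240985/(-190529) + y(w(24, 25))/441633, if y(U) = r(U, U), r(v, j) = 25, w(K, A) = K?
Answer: 106431691730/84143893857 ≈ 1.2649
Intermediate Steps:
y(U) = 25
-240985/(-190529) + y(w(24, 25))/441633 = -240985/(-190529) + 25/441633 = -240985*(-1/190529) + 25*(1/441633) = 240985/190529 + 25/441633 = 106431691730/84143893857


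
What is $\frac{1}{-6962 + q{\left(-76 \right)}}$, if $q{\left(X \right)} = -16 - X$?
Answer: $- \frac{1}{6902} \approx -0.00014489$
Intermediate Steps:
$\frac{1}{-6962 + q{\left(-76 \right)}} = \frac{1}{-6962 - -60} = \frac{1}{-6962 + \left(-16 + 76\right)} = \frac{1}{-6962 + 60} = \frac{1}{-6902} = - \frac{1}{6902}$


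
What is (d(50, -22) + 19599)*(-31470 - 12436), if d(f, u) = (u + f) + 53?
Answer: -864070080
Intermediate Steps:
d(f, u) = 53 + f + u (d(f, u) = (f + u) + 53 = 53 + f + u)
(d(50, -22) + 19599)*(-31470 - 12436) = ((53 + 50 - 22) + 19599)*(-31470 - 12436) = (81 + 19599)*(-43906) = 19680*(-43906) = -864070080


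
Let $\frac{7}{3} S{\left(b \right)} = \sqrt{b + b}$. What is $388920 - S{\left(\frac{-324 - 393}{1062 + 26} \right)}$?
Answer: $388920 - \frac{3 i \sqrt{24378}}{952} \approx 3.8892 \cdot 10^{5} - 0.49202 i$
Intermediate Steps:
$S{\left(b \right)} = \frac{3 \sqrt{2} \sqrt{b}}{7}$ ($S{\left(b \right)} = \frac{3 \sqrt{b + b}}{7} = \frac{3 \sqrt{2 b}}{7} = \frac{3 \sqrt{2} \sqrt{b}}{7}$)
$388920 - S{\left(\frac{-324 - 393}{1062 + 26} \right)} = 388920 - \frac{3 \sqrt{2} \sqrt{\frac{-324 - 393}{1062 + 26}}}{7} = 388920 - \frac{3 \sqrt{2} \sqrt{- \frac{717}{1088}}}{7} = 388920 - \frac{3 \sqrt{2} \frac{i \sqrt{12189}}{136}}{7} = 388920 - \frac{3 i \sqrt{24378}}{952}$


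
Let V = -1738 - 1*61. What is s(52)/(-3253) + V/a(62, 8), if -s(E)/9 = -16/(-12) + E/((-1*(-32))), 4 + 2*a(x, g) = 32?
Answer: -3343871/26024 ≈ -128.49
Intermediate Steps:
a(x, g) = 14 (a(x, g) = -2 + (½)*32 = -2 + 16 = 14)
s(E) = -12 - 9*E/32 (s(E) = -9*(-16/(-12) + E/((-1*(-32)))) = -9*(-16*(-1/12) + E/32) = -9*(4/3 + E*(1/32)) = -9*(4/3 + E/32) = -12 - 9*E/32)
V = -1799 (V = -1738 - 61 = -1799)
s(52)/(-3253) + V/a(62, 8) = (-12 - 9/32*52)/(-3253) - 1799/14 = (-12 - 117/8)*(-1/3253) - 1799*1/14 = -213/8*(-1/3253) - 257/2 = 213/26024 - 257/2 = -3343871/26024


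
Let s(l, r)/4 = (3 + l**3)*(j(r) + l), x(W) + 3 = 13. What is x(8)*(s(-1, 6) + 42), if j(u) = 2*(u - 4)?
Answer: 660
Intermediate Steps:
x(W) = 10 (x(W) = -3 + 13 = 10)
j(u) = -8 + 2*u (j(u) = 2*(-4 + u) = -8 + 2*u)
s(l, r) = 4*(3 + l**3)*(-8 + l + 2*r) (s(l, r) = 4*((3 + l**3)*((-8 + 2*r) + l)) = 4*((3 + l**3)*(-8 + l + 2*r)) = 4*(3 + l**3)*(-8 + l + 2*r))
x(8)*(s(-1, 6) + 42) = 10*((-96 + 4*(-1)**4 + 12*(-1) + 24*6 + 8*(-1)**3*(-4 + 6)) + 42) = 10*((-96 + 4*1 - 12 + 144 + 8*(-1)*2) + 42) = 10*((-96 + 4 - 12 + 144 - 16) + 42) = 10*(24 + 42) = 10*66 = 660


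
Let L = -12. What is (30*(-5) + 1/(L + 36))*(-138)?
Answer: 82777/4 ≈ 20694.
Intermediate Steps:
(30*(-5) + 1/(L + 36))*(-138) = (30*(-5) + 1/(-12 + 36))*(-138) = (-150 + 1/24)*(-138) = -3599/24*(-138) = 82777/4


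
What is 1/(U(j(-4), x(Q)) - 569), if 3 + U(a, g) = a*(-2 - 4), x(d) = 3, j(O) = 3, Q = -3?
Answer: -1/590 ≈ -0.0016949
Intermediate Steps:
U(a, g) = -3 - 6*a (U(a, g) = -3 + a*(-2 - 4) = -3 + a*(-6) = -3 - 6*a)
1/(U(j(-4), x(Q)) - 569) = 1/((-3 - 6*3) - 569) = 1/((-3 - 18) - 569) = 1/(-21 - 569) = 1/(-590) = -1/590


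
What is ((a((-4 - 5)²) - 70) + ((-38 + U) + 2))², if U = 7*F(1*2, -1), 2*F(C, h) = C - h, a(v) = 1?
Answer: 35721/4 ≈ 8930.3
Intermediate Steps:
F(C, h) = C/2 - h/2 (F(C, h) = (C - h)/2 = C/2 - h/2)
U = 21/2 (U = 7*((1*2)/2 - ½*(-1)) = 7*((½)*2 + ½) = 7*(1 + ½) = 7*(3/2) = 21/2 ≈ 10.500)
((a((-4 - 5)²) - 70) + ((-38 + U) + 2))² = ((1 - 70) + ((-38 + 21/2) + 2))² = (-69 + (-55/2 + 2))² = (-69 - 51/2)² = (-189/2)² = 35721/4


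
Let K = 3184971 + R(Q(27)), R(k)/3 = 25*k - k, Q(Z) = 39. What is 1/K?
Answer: 1/3187779 ≈ 3.1370e-7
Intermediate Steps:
R(k) = 72*k (R(k) = 3*(25*k - k) = 3*(24*k) = 72*k)
K = 3187779 (K = 3184971 + 72*39 = 3184971 + 2808 = 3187779)
1/K = 1/3187779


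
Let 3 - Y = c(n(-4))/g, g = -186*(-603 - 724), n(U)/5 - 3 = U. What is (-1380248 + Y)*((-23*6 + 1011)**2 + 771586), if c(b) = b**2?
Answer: -522498099063656725/246822 ≈ -2.1169e+12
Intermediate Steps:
n(U) = 15 + 5*U
g = 246822 (g = -186*(-1327) = 246822)
Y = 740441/246822 (Y = 3 - (15 + 5*(-4))**2/246822 = 3 - (15 - 20)**2/246822 = 3 - (-5)**2/246822 = 3 - 25/246822 = 740441/246822 ≈ 2.9999)
(-1380248 + Y)*((-23*6 + 1011)**2 + 771586) = (-1380248 + 740441/246822)*((-23*6 + 1011)**2 + 771586) = -340674831415*((-138 + 1011)**2 + 771586)/246822 = -340674831415*(873**2 + 771586)/246822 = -340674831415*(762129 + 771586)/246822 = -340674831415/246822*1533715 = -522498099063656725/246822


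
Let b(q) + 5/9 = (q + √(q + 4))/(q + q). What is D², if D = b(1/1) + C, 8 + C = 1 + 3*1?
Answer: 2867/162 - 73*√5/18 ≈ 8.6290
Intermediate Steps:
b(q) = -5/9 + (q + √(4 + q))/(2*q) (b(q) = -5/9 + (q + √(q + 4))/(q + q) = -5/9 + (q + √(4 + q))/((2*q)) = -5/9 + (q + √(4 + q))*(1/(2*q)) = -5/9 + (q + √(4 + q))/(2*q))
C = -4 (C = -8 + (1 + 3*1) = -8 + (1 + 3) = -8 + 4 = -4)
D = -73/18 + √5/2 (D = (-1/1 + 9*√(4 + 1/1))/(18*(1/1)) - 4 = (1/18)*(-1*1 + 9*√(4 + 1))/1 - 4 = (1/18)*1*(-1 + 9*√5) - 4 = (-1/18 + √5/2) - 4 = -73/18 + √5/2 ≈ -2.9375)
D² = (-73/18 + √5/2)²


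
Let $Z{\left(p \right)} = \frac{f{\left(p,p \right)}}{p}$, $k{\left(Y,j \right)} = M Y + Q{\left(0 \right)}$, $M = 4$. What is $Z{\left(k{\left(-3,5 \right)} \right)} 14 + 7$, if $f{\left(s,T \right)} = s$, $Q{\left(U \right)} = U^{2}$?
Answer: $21$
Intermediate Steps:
$k{\left(Y,j \right)} = 4 Y$ ($k{\left(Y,j \right)} = 4 Y + 0^{2} = 4 Y + 0 = 4 Y$)
$Z{\left(p \right)} = 1$ ($Z{\left(p \right)} = \frac{p}{p} = 1$)
$Z{\left(k{\left(-3,5 \right)} \right)} 14 + 7 = 1 \cdot 14 + 7 = 14 + 7 = 21$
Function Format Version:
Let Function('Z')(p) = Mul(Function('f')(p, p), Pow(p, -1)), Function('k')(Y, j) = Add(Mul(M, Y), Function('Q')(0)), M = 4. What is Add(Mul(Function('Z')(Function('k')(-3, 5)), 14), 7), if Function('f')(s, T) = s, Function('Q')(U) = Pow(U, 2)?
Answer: 21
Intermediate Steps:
Function('k')(Y, j) = Mul(4, Y) (Function('k')(Y, j) = Add(Mul(4, Y), Pow(0, 2)) = Add(Mul(4, Y), 0) = Mul(4, Y))
Function('Z')(p) = 1 (Function('Z')(p) = Mul(p, Pow(p, -1)) = 1)
Add(Mul(Function('Z')(Function('k')(-3, 5)), 14), 7) = Add(Mul(1, 14), 7) = Add(14, 7) = 21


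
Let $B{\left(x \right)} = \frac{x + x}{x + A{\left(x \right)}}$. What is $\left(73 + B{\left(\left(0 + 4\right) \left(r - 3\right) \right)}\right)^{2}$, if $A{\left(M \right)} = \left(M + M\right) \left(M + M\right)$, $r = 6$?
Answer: $\frac{12809241}{2401} \approx 5335.0$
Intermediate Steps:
$A{\left(M \right)} = 4 M^{2}$ ($A{\left(M \right)} = 2 M 2 M = 4 M^{2}$)
$B{\left(x \right)} = \frac{2 x}{x + 4 x^{2}}$ ($B{\left(x \right)} = \frac{x + x}{x + 4 x^{2}} = \frac{2 x}{x + 4 x^{2}}$)
$\left(73 + B{\left(\left(0 + 4\right) \left(r - 3\right) \right)}\right)^{2} = \left(73 + \frac{2}{1 + 4 \left(0 + 4\right) \left(6 - 3\right)}\right)^{2} = \left(73 + \frac{2}{1 + 4 \cdot 4 \cdot 3}\right)^{2} = \left(73 + \frac{2}{1 + 4 \cdot 12}\right)^{2} = \left(73 + \frac{2}{1 + 48}\right)^{2} = \left(73 + \frac{2}{49}\right)^{2} = \left(\frac{3579}{49}\right)^{2} = \frac{12809241}{2401}$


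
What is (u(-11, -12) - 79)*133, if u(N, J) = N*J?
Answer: 7049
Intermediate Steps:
u(N, J) = J*N
(u(-11, -12) - 79)*133 = (-12*(-11) - 79)*133 = (132 - 79)*133 = 53*133 = 7049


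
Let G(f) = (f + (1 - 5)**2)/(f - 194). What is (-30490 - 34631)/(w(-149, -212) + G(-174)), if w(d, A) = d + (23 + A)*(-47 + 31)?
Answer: -11982264/529079 ≈ -22.647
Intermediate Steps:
G(f) = (16 + f)/(-194 + f) (G(f) = (f + (-4)**2)/(-194 + f) = (f + 16)/(-194 + f) = (16 + f)/(-194 + f))
w(d, A) = -368 + d - 16*A (w(d, A) = d + (23 + A)*(-16) = d + (-368 - 16*A) = -368 + d - 16*A)
(-30490 - 34631)/(w(-149, -212) + G(-174)) = (-30490 - 34631)/((-368 - 149 - 16*(-212)) + (16 - 174)/(-194 - 174)) = -65121/((-368 - 149 + 3392) - 158/(-368)) = -65121/(2875 - 1/368*(-158)) = -65121/(2875 + 79/184) = -65121/529079/184 = -65121*184/529079 = -11982264/529079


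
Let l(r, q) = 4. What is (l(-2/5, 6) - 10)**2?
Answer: 36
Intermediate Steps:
(l(-2/5, 6) - 10)**2 = (4 - 10)**2 = (-6)**2 = 36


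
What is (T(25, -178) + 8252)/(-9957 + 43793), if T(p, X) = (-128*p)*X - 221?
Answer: 577631/33836 ≈ 17.072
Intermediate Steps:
T(p, X) = -221 - 128*X*p (T(p, X) = -128*X*p - 221 = -221 - 128*X*p)
(T(25, -178) + 8252)/(-9957 + 43793) = ((-221 - 128*(-178)*25) + 8252)/(-9957 + 43793) = ((-221 + 569600) + 8252)/33836 = (569379 + 8252)*(1/33836) = 577631*(1/33836) = 577631/33836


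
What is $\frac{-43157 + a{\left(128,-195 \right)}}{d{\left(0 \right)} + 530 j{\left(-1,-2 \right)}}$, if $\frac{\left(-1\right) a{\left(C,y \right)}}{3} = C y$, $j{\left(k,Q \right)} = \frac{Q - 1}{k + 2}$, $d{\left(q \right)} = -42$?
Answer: $- \frac{31723}{1632} \approx -19.438$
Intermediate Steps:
$j{\left(k,Q \right)} = \frac{-1 + Q}{2 + k}$
$a{\left(C,y \right)} = - 3 C y$
$\frac{-43157 + a{\left(128,-195 \right)}}{d{\left(0 \right)} + 530 j{\left(-1,-2 \right)}} = \frac{-43157 - 384 \left(-195\right)}{-42 + 530 \frac{-1 - 2}{2 - 1}} = \frac{-43157 + 74880}{-42 + 530 \cdot 1^{-1} \left(-3\right)} = \frac{31723}{-42 + 530 \cdot 1 \left(-3\right)} = \frac{31723}{-42 + 530 \left(-3\right)} = \frac{31723}{-42 - 1590} = \frac{31723}{-1632} = 31723 \left(- \frac{1}{1632}\right) = - \frac{31723}{1632}$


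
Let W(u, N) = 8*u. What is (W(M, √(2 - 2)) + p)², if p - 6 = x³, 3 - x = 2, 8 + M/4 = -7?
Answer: 223729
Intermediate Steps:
M = -60 (M = -32 + 4*(-7) = -32 - 28 = -60)
x = 1 (x = 3 - 1*2 = 3 - 2 = 1)
p = 7 (p = 6 + 1³ = 6 + 1 = 7)
(W(M, √(2 - 2)) + p)² = (8*(-60) + 7)² = (-480 + 7)² = (-473)² = 223729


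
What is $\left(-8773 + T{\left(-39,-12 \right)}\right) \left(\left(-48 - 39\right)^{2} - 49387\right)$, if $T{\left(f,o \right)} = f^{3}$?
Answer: $2847471256$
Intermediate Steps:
$\left(-8773 + T{\left(-39,-12 \right)}\right) \left(\left(-48 - 39\right)^{2} - 49387\right) = \left(-8773 + \left(-39\right)^{3}\right) \left(\left(-48 - 39\right)^{2} - 49387\right) = \left(-8773 - 59319\right) \left(\left(-87\right)^{2} - 49387\right) = - 68092 \left(7569 - 49387\right) = \left(-68092\right) \left(-41818\right) = 2847471256$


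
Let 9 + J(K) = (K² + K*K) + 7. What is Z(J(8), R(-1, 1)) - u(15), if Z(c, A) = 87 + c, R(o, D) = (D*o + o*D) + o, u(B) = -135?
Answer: 348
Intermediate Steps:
J(K) = -2 + 2*K² (J(K) = -9 + ((K² + K*K) + 7) = -9 + ((K² + K²) + 7) = -9 + (2*K² + 7) = -9 + (7 + 2*K²) = -2 + 2*K²)
R(o, D) = o + 2*D*o (R(o, D) = (D*o + D*o) + o = 2*D*o + o = o + 2*D*o)
Z(J(8), R(-1, 1)) - u(15) = (87 + (-2 + 2*8²)) - 1*(-135) = (87 + (-2 + 2*64)) + 135 = (87 + (-2 + 128)) + 135 = (87 + 126) + 135 = 213 + 135 = 348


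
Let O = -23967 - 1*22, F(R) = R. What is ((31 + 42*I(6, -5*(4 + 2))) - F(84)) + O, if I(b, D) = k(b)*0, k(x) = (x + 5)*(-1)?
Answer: -24042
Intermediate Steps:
k(x) = -5 - x (k(x) = (5 + x)*(-1) = -5 - x)
O = -23989 (O = -23967 - 22 = -23989)
I(b, D) = 0 (I(b, D) = (-5 - b)*0 = 0)
((31 + 42*I(6, -5*(4 + 2))) - F(84)) + O = ((31 + 42*0) - 1*84) - 23989 = ((31 + 0) - 84) - 23989 = (31 - 84) - 23989 = -53 - 23989 = -24042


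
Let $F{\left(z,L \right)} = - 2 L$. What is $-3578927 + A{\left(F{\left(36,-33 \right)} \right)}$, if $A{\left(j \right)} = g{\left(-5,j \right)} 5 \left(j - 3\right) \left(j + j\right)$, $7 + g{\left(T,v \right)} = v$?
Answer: $-1125707$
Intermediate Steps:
$g{\left(T,v \right)} = -7 + v$
$A{\left(j \right)} = 2 j \left(-35 + 5 j\right) \left(-3 + j\right)$ ($A{\left(j \right)} = \left(-7 + j\right) 5 \left(j - 3\right) \left(j + j\right) = \left(-35 + 5 j\right) \left(-3 + j\right) 2 j = \left(-35 + 5 j\right) 2 j \left(-3 + j\right) = 2 j \left(-35 + 5 j\right) \left(-3 + j\right)$)
$-3578927 + A{\left(F{\left(36,-33 \right)} \right)} = -3578927 + 10 \left(\left(-2\right) \left(-33\right)\right) \left(-7 - -66\right) \left(-3 - -66\right) = -3578927 + 10 \cdot 66 \left(-7 + 66\right) \left(-3 + 66\right) = -3578927 + 10 \cdot 66 \cdot 59 \cdot 63 = -3578927 + 2453220 = -1125707$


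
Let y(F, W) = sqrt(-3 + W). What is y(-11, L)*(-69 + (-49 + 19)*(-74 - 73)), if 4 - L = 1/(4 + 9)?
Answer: 8682*sqrt(39)/13 ≈ 4170.7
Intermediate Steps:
L = 51/13 (L = 4 - 1/(4 + 9) = 4 - 1/13 = 51/13 ≈ 3.9231)
y(-11, L)*(-69 + (-49 + 19)*(-74 - 73)) = sqrt(-3 + 51/13)*(-69 + (-49 + 19)*(-74 - 73)) = sqrt(12/13)*(-69 - 30*(-147)) = (2*sqrt(39)/13)*(-69 + 4410) = (2*sqrt(39)/13)*4341 = 8682*sqrt(39)/13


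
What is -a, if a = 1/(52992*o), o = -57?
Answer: 1/3020544 ≈ 3.3107e-7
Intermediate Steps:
a = -1/3020544 (a = 1/(52992*(-57)) = 1/(-3020544) = -1/3020544 ≈ -3.3107e-7)
-a = -1*(-1/3020544) = 1/3020544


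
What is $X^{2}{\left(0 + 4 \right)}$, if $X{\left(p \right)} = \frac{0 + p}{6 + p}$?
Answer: $\frac{4}{25} \approx 0.16$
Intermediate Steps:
$X{\left(p \right)} = \frac{p}{6 + p}$
$X^{2}{\left(0 + 4 \right)} = \left(\frac{0 + 4}{6 + \left(0 + 4\right)}\right)^{2} = \left(\frac{4}{6 + 4}\right)^{2} = \left(\frac{4}{10}\right)^{2} = \left(4 \cdot \frac{1}{10}\right)^{2} = \left(\frac{2}{5}\right)^{2} = \frac{4}{25}$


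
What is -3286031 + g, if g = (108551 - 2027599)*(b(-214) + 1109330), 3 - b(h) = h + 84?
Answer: -2129116037255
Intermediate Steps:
b(h) = -81 - h (b(h) = 3 - (h + 84) = 3 - (84 + h) = 3 + (-84 - h) = -81 - h)
g = -2129112751224 (g = (108551 - 2027599)*((-81 - 1*(-214)) + 1109330) = -1919048*((-81 + 214) + 1109330) = -1919048*(133 + 1109330) = -1919048*1109463 = -2129112751224)
-3286031 + g = -3286031 - 2129112751224 = -2129116037255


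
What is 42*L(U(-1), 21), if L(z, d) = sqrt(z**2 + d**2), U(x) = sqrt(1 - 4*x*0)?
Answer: 42*sqrt(442) ≈ 883.00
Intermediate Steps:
U(x) = 1 (U(x) = sqrt(1 + 0) = sqrt(1) = 1)
L(z, d) = sqrt(d**2 + z**2)
42*L(U(-1), 21) = 42*sqrt(21**2 + 1**2) = 42*sqrt(441 + 1) = 42*sqrt(442)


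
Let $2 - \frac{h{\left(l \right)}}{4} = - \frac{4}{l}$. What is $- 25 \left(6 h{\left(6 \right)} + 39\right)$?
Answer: $-2575$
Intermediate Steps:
$h{\left(l \right)} = 8 + \frac{16}{l}$ ($h{\left(l \right)} = 8 - 4 \left(- \frac{4}{l}\right) = 8 + \frac{16}{l}$)
$- 25 \left(6 h{\left(6 \right)} + 39\right) = - 25 \left(6 \left(8 + \frac{16}{6}\right) + 39\right) = - 25 \left(6 \left(8 + 16 \cdot \frac{1}{6}\right) + 39\right) = - 25 \left(6 \left(8 + \frac{8}{3}\right) + 39\right) = - 25 \left(6 \cdot \frac{32}{3} + 39\right) = - 25 \left(64 + 39\right) = \left(-25\right) 103 = -2575$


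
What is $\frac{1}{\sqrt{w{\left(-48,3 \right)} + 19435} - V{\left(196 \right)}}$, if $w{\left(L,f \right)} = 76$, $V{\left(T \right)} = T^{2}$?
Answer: $- \frac{38416}{1475769545} - \frac{\sqrt{19511}}{1475769545} \approx -2.6126 \cdot 10^{-5}$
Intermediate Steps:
$\frac{1}{\sqrt{w{\left(-48,3 \right)} + 19435} - V{\left(196 \right)}} = \frac{1}{\sqrt{76 + 19435} - 196^{2}} = \frac{1}{\sqrt{19511} - 38416} = \frac{1}{-38416 + \sqrt{19511}}$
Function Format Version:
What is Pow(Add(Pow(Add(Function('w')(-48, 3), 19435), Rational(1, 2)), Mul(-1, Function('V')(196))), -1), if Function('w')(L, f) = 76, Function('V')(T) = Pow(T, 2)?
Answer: Add(Rational(-38416, 1475769545), Mul(Rational(-1, 1475769545), Pow(19511, Rational(1, 2)))) ≈ -2.6126e-5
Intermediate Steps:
Pow(Add(Pow(Add(Function('w')(-48, 3), 19435), Rational(1, 2)), Mul(-1, Function('V')(196))), -1) = Pow(Add(Pow(Add(76, 19435), Rational(1, 2)), Mul(-1, Pow(196, 2))), -1) = Pow(Add(Pow(19511, Rational(1, 2)), Mul(-1, 38416)), -1) = Pow(Add(Pow(19511, Rational(1, 2)), -38416), -1) = Pow(Add(-38416, Pow(19511, Rational(1, 2))), -1)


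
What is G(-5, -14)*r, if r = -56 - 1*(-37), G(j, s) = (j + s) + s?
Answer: 627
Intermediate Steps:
G(j, s) = j + 2*s
r = -19 (r = -56 + 37 = -19)
G(-5, -14)*r = (-5 + 2*(-14))*(-19) = (-5 - 28)*(-19) = -33*(-19) = 627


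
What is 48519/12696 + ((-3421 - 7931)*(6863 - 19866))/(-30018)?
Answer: -104033379313/21172696 ≈ -4913.6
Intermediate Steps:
48519/12696 + ((-3421 - 7931)*(6863 - 19866))/(-30018) = 48519*(1/12696) - 11352*(-13003)*(-1/30018) = 16173/4232 + 147610056*(-1/30018) = 16173/4232 - 24601676/5003 = -104033379313/21172696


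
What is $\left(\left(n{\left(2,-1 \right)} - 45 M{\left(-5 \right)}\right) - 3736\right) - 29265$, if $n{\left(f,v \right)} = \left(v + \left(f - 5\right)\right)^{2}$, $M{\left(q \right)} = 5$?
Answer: $-33210$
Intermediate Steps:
$n{\left(f,v \right)} = \left(-5 + f + v\right)^{2}$ ($n{\left(f,v \right)} = \left(v + \left(-5 + f\right)\right)^{2} = \left(-5 + f + v\right)^{2}$)
$\left(\left(n{\left(2,-1 \right)} - 45 M{\left(-5 \right)}\right) - 3736\right) - 29265 = \left(\left(\left(-5 + 2 - 1\right)^{2} - 225\right) - 3736\right) - 29265 = \left(\left(\left(-4\right)^{2} - 225\right) - 3736\right) - 29265 = \left(\left(16 - 225\right) - 3736\right) - 29265 = \left(-209 - 3736\right) - 29265 = -3945 - 29265 = -33210$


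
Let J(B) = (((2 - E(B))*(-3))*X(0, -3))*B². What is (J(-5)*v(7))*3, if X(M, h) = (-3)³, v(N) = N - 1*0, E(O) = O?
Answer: 297675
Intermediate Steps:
v(N) = N (v(N) = N + 0 = N)
X(M, h) = -27
J(B) = B²*(162 - 81*B) (J(B) = (((2 - B)*(-3))*(-27))*B² = ((-6 + 3*B)*(-27))*B² = (162 - 81*B)*B² = B²*(162 - 81*B))
(J(-5)*v(7))*3 = ((81*(-5)²*(2 - 1*(-5)))*7)*3 = ((81*25*(2 + 5))*7)*3 = ((81*25*7)*7)*3 = (14175*7)*3 = 99225*3 = 297675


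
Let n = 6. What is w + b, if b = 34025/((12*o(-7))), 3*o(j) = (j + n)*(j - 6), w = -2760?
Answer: -109495/52 ≈ -2105.7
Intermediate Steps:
o(j) = (-6 + j)*(6 + j)/3 (o(j) = ((j + 6)*(j - 6))/3 = ((6 + j)*(-6 + j))/3 = ((-6 + j)*(6 + j))/3 = (-6 + j)*(6 + j)/3)
b = 34025/52 (b = 34025/((12*(-12 + (1/3)*(-7)**2))) = 34025/((12*(-12 + (1/3)*49))) = 34025/((12*(-12 + 49/3))) = 34025/((12*(13/3))) = 34025/52 ≈ 654.33)
w + b = -2760 + 34025/52 = -109495/52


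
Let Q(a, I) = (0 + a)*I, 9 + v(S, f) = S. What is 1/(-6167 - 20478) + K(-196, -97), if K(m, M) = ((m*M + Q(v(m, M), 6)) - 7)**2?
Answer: 8418504403124/26645 ≈ 3.1595e+8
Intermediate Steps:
v(S, f) = -9 + S
Q(a, I) = I*a (Q(a, I) = a*I = I*a)
K(m, M) = (-61 + 6*m + M*m)**2 (K(m, M) = ((m*M + 6*(-9 + m)) - 7)**2 = ((M*m + (-54 + 6*m)) - 7)**2 = ((-54 + 6*m + M*m) - 7)**2 = (-61 + 6*m + M*m)**2)
1/(-6167 - 20478) + K(-196, -97) = 1/(-6167 - 20478) + (-61 + 6*(-196) - 97*(-196))**2 = 1/(-26645) + (-61 - 1176 + 19012)**2 = -1/26645 + 17775**2 = -1/26645 + 315950625 = 8418504403124/26645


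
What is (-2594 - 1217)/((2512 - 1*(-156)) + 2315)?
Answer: -3811/4983 ≈ -0.76480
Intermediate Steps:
(-2594 - 1217)/((2512 - 1*(-156)) + 2315) = -3811/((2512 + 156) + 2315) = -3811/(2668 + 2315) = -3811/4983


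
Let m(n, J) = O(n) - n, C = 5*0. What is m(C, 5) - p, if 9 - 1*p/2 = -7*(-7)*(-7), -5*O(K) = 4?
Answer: -3524/5 ≈ -704.80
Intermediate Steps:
C = 0
O(K) = -⅘ (O(K) = -⅕*4 = -⅘)
m(n, J) = -⅘ - n
p = 704 (p = 18 - 2*(-7*(-7))*(-7) = 18 - 98*(-7) = 18 - 2*(-343) = 18 + 686 = 704)
m(C, 5) - p = (-⅘ - 1*0) - 1*704 = (-⅘ + 0) - 704 = -⅘ - 704 = -3524/5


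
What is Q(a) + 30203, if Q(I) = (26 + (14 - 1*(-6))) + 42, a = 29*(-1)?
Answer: 30291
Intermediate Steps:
a = -29
Q(I) = 88 (Q(I) = (26 + (14 + 6)) + 42 = (26 + 20) + 42 = 46 + 42 = 88)
Q(a) + 30203 = 88 + 30203 = 30291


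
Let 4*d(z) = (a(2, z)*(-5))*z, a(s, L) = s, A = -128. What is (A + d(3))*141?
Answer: -38211/2 ≈ -19106.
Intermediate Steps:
d(z) = -5*z/2 (d(z) = ((2*(-5))*z)/4 = (-10*z)/4 = -5*z/2)
(A + d(3))*141 = (-128 - 5/2*3)*141 = (-128 - 15/2)*141 = -271/2*141 = -38211/2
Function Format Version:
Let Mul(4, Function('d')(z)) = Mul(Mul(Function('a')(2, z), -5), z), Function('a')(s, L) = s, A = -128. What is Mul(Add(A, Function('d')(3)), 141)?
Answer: Rational(-38211, 2) ≈ -19106.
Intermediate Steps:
Function('d')(z) = Mul(Rational(-5, 2), z) (Function('d')(z) = Mul(Rational(1, 4), Mul(Mul(2, -5), z)) = Mul(Rational(1, 4), Mul(-10, z)) = Mul(Rational(-5, 2), z))
Mul(Add(A, Function('d')(3)), 141) = Mul(Add(-128, Mul(Rational(-5, 2), 3)), 141) = Mul(Add(-128, Rational(-15, 2)), 141) = Mul(Rational(-271, 2), 141) = Rational(-38211, 2)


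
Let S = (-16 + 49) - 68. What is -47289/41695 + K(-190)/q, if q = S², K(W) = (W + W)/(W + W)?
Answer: -11577466/10215275 ≈ -1.1333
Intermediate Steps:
K(W) = 1 (K(W) = (2*W)/((2*W)) = (2*W)*(1/(2*W)) = 1)
S = -35 (S = 33 - 68 = -35)
q = 1225 (q = (-35)² = 1225)
-47289/41695 + K(-190)/q = -47289/41695 + 1/1225 = -11577466/10215275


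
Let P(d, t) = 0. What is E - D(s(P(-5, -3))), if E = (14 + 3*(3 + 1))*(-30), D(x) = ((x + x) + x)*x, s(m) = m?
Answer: -780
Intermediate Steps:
D(x) = 3*x² (D(x) = (2*x + x)*x = (3*x)*x = 3*x²)
E = -780 (E = (14 + 3*4)*(-30) = (14 + 12)*(-30) = 26*(-30) = -780)
E - D(s(P(-5, -3))) = -780 - 3*0² = -780 - 3*0 = -780 - 1*0 = -780 + 0 = -780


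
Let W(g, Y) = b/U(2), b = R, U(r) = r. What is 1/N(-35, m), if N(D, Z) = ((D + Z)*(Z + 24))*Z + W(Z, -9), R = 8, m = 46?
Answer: 1/35424 ≈ 2.8229e-5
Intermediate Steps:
b = 8
W(g, Y) = 4 (W(g, Y) = 8/2 = 8*(½) = 4)
N(D, Z) = 4 + Z*(24 + Z)*(D + Z) (N(D, Z) = ((D + Z)*(Z + 24))*Z + 4 = ((D + Z)*(24 + Z))*Z + 4 = ((24 + Z)*(D + Z))*Z + 4 = Z*(24 + Z)*(D + Z) + 4 = 4 + Z*(24 + Z)*(D + Z))
1/N(-35, m) = 1/(4 + 46³ + 24*46² - 35*46² + 24*(-35)*46) = 1/(4 + 97336 + 24*2116 - 35*2116 - 38640) = 1/(4 + 97336 + 50784 - 74060 - 38640) = 1/35424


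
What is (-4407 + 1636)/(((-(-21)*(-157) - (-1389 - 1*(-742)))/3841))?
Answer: 10643411/2650 ≈ 4016.4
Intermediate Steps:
(-4407 + 1636)/(((-(-21)*(-157) - (-1389 - 1*(-742)))/3841)) = -2771*3841/(-1*3297 - (-1389 + 742)) = -2771*3841/(-3297 - 1*(-647)) = -2771*3841/(-3297 + 647) = -2771/((-2650*1/3841)) = -2771/(-2650/3841) = -2771*(-3841/2650) = 10643411/2650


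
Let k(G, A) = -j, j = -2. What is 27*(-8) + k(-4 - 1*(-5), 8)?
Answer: -214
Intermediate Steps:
k(G, A) = 2 (k(G, A) = -1*(-2) = 2)
27*(-8) + k(-4 - 1*(-5), 8) = 27*(-8) + 2 = -216 + 2 = -214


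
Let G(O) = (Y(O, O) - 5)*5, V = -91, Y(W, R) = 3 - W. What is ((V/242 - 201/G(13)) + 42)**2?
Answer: 71844905521/36602500 ≈ 1962.8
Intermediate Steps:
G(O) = -10 - 5*O (G(O) = ((3 - O) - 5)*5 = (-2 - O)*5 = -10 - 5*O)
((V/242 - 201/G(13)) + 42)**2 = ((-91/242 - 201/(-10 - 5*13)) + 42)**2 = ((-91*1/242 - 201/(-10 - 65)) + 42)**2 = ((-91/242 - 201/(-75)) + 42)**2 = ((-91/242 - 201*(-1/75)) + 42)**2 = ((-91/242 + 67/25) + 42)**2 = (13939/6050 + 42)**2 = (268039/6050)**2 = 71844905521/36602500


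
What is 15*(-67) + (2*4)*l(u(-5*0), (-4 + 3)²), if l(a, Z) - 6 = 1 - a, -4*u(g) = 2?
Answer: -945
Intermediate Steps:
u(g) = -½ (u(g) = -¼*2 = -½)
l(a, Z) = 7 - a (l(a, Z) = 6 + (1 - a) = 7 - a)
15*(-67) + (2*4)*l(u(-5*0), (-4 + 3)²) = 15*(-67) + (2*4)*(7 - 1*(-½)) = -1005 + 8*(7 + ½) = -1005 + 8*(15/2) = -1005 + 60 = -945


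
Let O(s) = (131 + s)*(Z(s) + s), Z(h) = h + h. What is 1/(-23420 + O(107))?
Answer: 1/52978 ≈ 1.8876e-5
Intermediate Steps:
Z(h) = 2*h
O(s) = 3*s*(131 + s) (O(s) = (131 + s)*(2*s + s) = (131 + s)*(3*s) = 3*s*(131 + s))
1/(-23420 + O(107)) = 1/(-23420 + 3*107*(131 + 107)) = 1/(-23420 + 3*107*238) = 1/(-23420 + 76398) = 1/52978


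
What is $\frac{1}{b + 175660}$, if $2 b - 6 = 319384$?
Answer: $\frac{1}{335355} \approx 2.9819 \cdot 10^{-6}$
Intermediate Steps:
$b = 159695$ ($b = 3 + \frac{1}{2} \cdot 319384 = 3 + 159692 = 159695$)
$\frac{1}{b + 175660} = \frac{1}{159695 + 175660} = \frac{1}{335355}$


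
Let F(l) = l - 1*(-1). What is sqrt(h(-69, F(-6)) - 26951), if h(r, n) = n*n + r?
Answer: I*sqrt(26995) ≈ 164.3*I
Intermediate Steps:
F(l) = 1 + l (F(l) = l + 1 = 1 + l)
h(r, n) = r + n**2 (h(r, n) = n**2 + r = r + n**2)
sqrt(h(-69, F(-6)) - 26951) = sqrt((-69 + (1 - 6)**2) - 26951) = sqrt((-69 + (-5)**2) - 26951) = sqrt((-69 + 25) - 26951) = sqrt(-44 - 26951) = sqrt(-26995) = I*sqrt(26995)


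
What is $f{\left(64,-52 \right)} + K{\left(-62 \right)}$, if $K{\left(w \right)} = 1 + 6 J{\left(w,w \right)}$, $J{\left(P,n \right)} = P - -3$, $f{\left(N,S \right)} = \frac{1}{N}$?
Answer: $- \frac{22591}{64} \approx -352.98$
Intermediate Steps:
$J{\left(P,n \right)} = 3 + P$ ($J{\left(P,n \right)} = P + 3 = 3 + P$)
$K{\left(w \right)} = 19 + 6 w$ ($K{\left(w \right)} = 1 + 6 \left(3 + w\right) = 1 + \left(18 + 6 w\right) = 19 + 6 w$)
$f{\left(64,-52 \right)} + K{\left(-62 \right)} = \frac{1}{64} + \left(19 + 6 \left(-62\right)\right) = \frac{1}{64} + \left(19 - 372\right) = \frac{1}{64} - 353 = - \frac{22591}{64}$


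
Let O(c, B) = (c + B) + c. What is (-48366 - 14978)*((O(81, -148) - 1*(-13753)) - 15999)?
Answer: 141383808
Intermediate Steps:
O(c, B) = B + 2*c (O(c, B) = (B + c) + c = B + 2*c)
(-48366 - 14978)*((O(81, -148) - 1*(-13753)) - 15999) = (-48366 - 14978)*(((-148 + 2*81) - 1*(-13753)) - 15999) = -63344*(((-148 + 162) + 13753) - 15999) = -63344*((14 + 13753) - 15999) = -63344*(13767 - 15999) = -63344*(-2232) = 141383808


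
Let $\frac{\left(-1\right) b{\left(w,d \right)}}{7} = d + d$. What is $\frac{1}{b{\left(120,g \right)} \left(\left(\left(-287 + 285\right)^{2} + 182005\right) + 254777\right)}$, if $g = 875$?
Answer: $- \frac{1}{5350628500} \approx -1.8689 \cdot 10^{-10}$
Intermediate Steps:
$b{\left(w,d \right)} = - 14 d$ ($b{\left(w,d \right)} = - 7 \left(d + d\right) = - 7 \cdot 2 d = - 14 d$)
$\frac{1}{b{\left(120,g \right)} \left(\left(\left(-287 + 285\right)^{2} + 182005\right) + 254777\right)} = \frac{1}{\left(-14\right) 875 \left(\left(\left(-287 + 285\right)^{2} + 182005\right) + 254777\right)} = \frac{1}{\left(-12250\right) \left(\left(\left(-2\right)^{2} + 182005\right) + 254777\right)} = - \frac{1}{12250 \left(\left(4 + 182005\right) + 254777\right)} = - \frac{1}{12250 \left(182009 + 254777\right)} = - \frac{1}{12250 \cdot 436786} = \left(- \frac{1}{12250}\right) \frac{1}{436786} = - \frac{1}{5350628500}$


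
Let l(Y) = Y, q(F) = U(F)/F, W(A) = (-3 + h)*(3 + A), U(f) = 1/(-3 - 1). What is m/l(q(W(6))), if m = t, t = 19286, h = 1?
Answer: 1388592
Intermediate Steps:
U(f) = -1/4 (U(f) = 1/(-4) = -1/4)
W(A) = -6 - 2*A (W(A) = (-3 + 1)*(3 + A) = -2*(3 + A) = -6 - 2*A)
m = 19286
q(F) = -1/(4*F)
m/l(q(W(6))) = 19286/((-1/(4*(-6 - 2*6)))) = 19286/((-1/(4*(-6 - 12)))) = 19286/((-1/4/(-18))) = 19286/((-1/4*(-1/18))) = 19286/(1/72) = 19286*72 = 1388592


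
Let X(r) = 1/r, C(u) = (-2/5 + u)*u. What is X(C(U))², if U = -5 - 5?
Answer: 1/10816 ≈ 9.2456e-5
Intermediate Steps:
U = -10
C(u) = u*(-⅖ + u) (C(u) = (-2*⅕ + u)*u = (-⅖ + u)*u = u*(-⅖ + u))
X(C(U))² = (1/((⅕)*(-10)*(-2 + 5*(-10))))² = (1/((⅕)*(-10)*(-2 - 50)))² = (1/((⅕)*(-10)*(-52)))² = (1/104)² = 1/10816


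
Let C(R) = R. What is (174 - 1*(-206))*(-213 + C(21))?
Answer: -72960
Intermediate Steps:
(174 - 1*(-206))*(-213 + C(21)) = (174 - 1*(-206))*(-213 + 21) = (174 + 206)*(-192) = 380*(-192) = -72960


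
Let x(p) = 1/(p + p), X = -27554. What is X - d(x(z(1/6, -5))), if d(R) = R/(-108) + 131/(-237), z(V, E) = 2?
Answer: -940343969/34128 ≈ -27553.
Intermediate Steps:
x(p) = 1/(2*p)
d(R) = -131/237 - R/108 (d(R) = R*(-1/108) + 131*(-1/237) = -R/108 - 131/237 = -131/237 - R/108)
X - d(x(z(1/6, -5))) = -27554 - (-131/237 - 1/(216*2)) = -27554 - (-131/237 - 1/108*¼) = -27554 - (-131/237 - 1/432) = -27554 - 1*(-18943/34128) = -27554 + 18943/34128 = -940343969/34128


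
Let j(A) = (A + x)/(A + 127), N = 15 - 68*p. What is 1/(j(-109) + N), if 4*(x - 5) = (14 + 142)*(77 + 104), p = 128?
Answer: -18/149447 ≈ -0.00012044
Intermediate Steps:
N = -8689 (N = 15 - 68*128 = 15 - 8704 = -8689)
x = 7064 (x = 5 + ((14 + 142)*(77 + 104))/4 = 5 + (156*181)/4 = 5 + (1/4)*28236 = 5 + 7059 = 7064)
j(A) = (7064 + A)/(127 + A) (j(A) = (A + 7064)/(A + 127) = (7064 + A)/(127 + A))
1/(j(-109) + N) = 1/((7064 - 109)/(127 - 109) - 8689) = 1/(6955/18 - 8689) = 1/(-149447/18) = -18/149447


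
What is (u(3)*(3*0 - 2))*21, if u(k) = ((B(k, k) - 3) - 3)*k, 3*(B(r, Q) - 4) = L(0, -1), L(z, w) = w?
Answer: 294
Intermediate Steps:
B(r, Q) = 11/3 (B(r, Q) = 4 + (1/3)*(-1) = 4 - 1/3 = 11/3)
u(k) = -7*k/3 (u(k) = ((11/3 - 3) - 3)*k = (2/3 - 3)*k = -7*k/3)
(u(3)*(3*0 - 2))*21 = ((-7/3*3)*(3*0 - 2))*21 = -7*(0 - 2)*21 = -7*(-2)*21 = 14*21 = 294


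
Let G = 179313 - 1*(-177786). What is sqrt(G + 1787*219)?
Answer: 2*sqrt(187113) ≈ 865.13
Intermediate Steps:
G = 357099 (G = 179313 + 177786 = 357099)
sqrt(G + 1787*219) = sqrt(357099 + 1787*219) = sqrt(357099 + 391353) = sqrt(748452) = 2*sqrt(187113)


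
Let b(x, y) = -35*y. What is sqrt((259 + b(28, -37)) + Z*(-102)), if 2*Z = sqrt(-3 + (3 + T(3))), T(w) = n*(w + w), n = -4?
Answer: sqrt(1554 - 102*I*sqrt(6)) ≈ 39.547 - 3.1589*I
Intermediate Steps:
T(w) = -8*w (T(w) = -4*(w + w) = -8*w)
Z = I*sqrt(6) (Z = sqrt(-3 + (3 - 8*3))/2 = sqrt(-3 + (3 - 24))/2 = sqrt(-3 - 21)/2 = sqrt(-24)/2 = (2*I*sqrt(6))/2 = I*sqrt(6) ≈ 2.4495*I)
sqrt((259 + b(28, -37)) + Z*(-102)) = sqrt((259 - 35*(-37)) + (I*sqrt(6))*(-102)) = sqrt((259 + 1295) - 102*I*sqrt(6)) = sqrt(1554 - 102*I*sqrt(6))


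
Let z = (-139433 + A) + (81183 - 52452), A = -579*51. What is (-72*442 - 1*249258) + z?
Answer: -421313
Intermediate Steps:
A = -29529
z = -140231 (z = (-139433 - 29529) + (81183 - 52452) = -168962 + 28731 = -140231)
(-72*442 - 1*249258) + z = (-72*442 - 1*249258) - 140231 = (-31824 - 249258) - 140231 = -281082 - 140231 = -421313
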